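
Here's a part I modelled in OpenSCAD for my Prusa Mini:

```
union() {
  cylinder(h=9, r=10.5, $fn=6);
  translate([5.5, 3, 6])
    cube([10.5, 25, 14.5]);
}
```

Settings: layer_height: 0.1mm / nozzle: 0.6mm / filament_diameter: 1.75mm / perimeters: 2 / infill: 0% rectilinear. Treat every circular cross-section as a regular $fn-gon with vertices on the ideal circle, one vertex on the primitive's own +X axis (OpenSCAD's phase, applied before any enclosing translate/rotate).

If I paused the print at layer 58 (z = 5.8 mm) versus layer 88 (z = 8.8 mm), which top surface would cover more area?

layer 88 (z = 8.8 mm)

Layer 58 (z = 5.8): the r=10.5 cylinder gives a regular 6-gon of circumradius 10.5 (constant along its height) (area = (6/2)·10.500²·sin(360°/6) = 286.44 mm²); the cube at (5.5, 3) is not intersected at this z (z outside [6, 20.5]); Combining (union): only the r=10.5 cylinder is present, so the union is just that shape — area = 286.44 mm². So its area = 286.44 mm². Layer 88 (z = 8.8): the r=10.5 cylinder gives a regular 6-gon of circumradius 10.5 (constant along its height) (area = (6/2)·10.500²·sin(360°/6) = 286.44 mm²); the cube at (5.5, 3) is present — its section is the full 10.5×25 rectangle (area 262.50 mm²); Combining (union): the regions partially overlap — summed areas 548.94 mm² minus the doubly-counted overlap 9.25 mm² gives 539.69 mm² — area = 539.69 mm². So its area = 539.69 mm². Layer 88 is larger (539.69 vs 286.44 mm²).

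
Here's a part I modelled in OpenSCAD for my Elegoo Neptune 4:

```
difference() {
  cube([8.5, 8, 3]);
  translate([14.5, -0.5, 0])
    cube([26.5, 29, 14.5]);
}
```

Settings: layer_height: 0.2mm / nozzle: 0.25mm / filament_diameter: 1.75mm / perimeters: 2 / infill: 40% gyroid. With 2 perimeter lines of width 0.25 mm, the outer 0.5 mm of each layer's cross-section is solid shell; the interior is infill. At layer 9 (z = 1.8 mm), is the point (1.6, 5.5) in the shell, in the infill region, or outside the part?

infill

At z = 1.8 mm: the 8.5×8 cube contributes its full rectangle; the cube at (14.5, -0.5) is present — its section is the full 26.5×29 rectangle; Subtracting the remaining from the first: starting from the 8.5×8 cube, the 26.5×29 cube at (14.5, -0.5) misses the remaining region (no effect) — 1 connected region. Overall, the cross-section is a single solid region. The nearest boundary edge runs (0.00, 0.00)→(0.00, 8.00); distance from the point to it = 1.60 mm. The point is inside the cross-section and 1.60 mm from the nearest boundary — more than the 0.5 mm shell width (2 × 0.25), so it's in the infill interior.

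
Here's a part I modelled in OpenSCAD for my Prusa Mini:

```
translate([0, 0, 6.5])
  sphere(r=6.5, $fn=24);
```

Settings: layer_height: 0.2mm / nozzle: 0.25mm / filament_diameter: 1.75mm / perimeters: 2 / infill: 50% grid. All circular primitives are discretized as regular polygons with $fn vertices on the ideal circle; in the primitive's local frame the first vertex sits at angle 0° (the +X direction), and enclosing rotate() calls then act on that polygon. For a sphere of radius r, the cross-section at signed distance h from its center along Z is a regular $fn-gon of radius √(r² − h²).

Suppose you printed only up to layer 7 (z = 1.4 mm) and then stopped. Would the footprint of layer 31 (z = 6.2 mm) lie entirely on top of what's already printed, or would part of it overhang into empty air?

part overhangs

Compare the two slices. At z = 1.4: the sphere: section is a regular 24-gon, circumradius = √(r²−h²) = √(6.5²−5.1²) = 4.030 (area = (24/2)·4.030²·sin(360°/24) = 50.44 mm²). At z = 6.2: the r=6.5 sphere slices to a regular 24-gon of circumradius 6.493 (√(r²−h²) with h=0.3 from center) (area = (24/2)·6.493²·sin(360°/24) = 130.94 mm²). Checking containment: at z = 6.2 the cross-section extends beyond the z = 1.4 cross-section by about 80.50 mm².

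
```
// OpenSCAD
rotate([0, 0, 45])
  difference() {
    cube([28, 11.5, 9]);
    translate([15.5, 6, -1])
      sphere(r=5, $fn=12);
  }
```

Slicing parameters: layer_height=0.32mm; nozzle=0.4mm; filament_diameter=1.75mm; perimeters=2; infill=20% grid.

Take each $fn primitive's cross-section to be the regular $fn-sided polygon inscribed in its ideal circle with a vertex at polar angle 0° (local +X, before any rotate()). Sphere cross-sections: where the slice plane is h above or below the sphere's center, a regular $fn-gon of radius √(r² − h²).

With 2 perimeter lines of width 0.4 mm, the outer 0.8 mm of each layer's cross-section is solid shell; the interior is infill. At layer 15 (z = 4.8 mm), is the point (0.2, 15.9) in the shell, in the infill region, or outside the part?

At z = 4.8 mm: the cube (footprint 28×11.5) is included at this height; the sphere at (15.5, 6) is absent (|z−center|=5.800 > r=5); Taking the first minus the rest: none of the subtracted shapes is present at this height, so the 28×11.5 cube is unchanged — 1 connected region; (rotated 45° about Z; rotation is an isometry so areas/perimeters/island counts are preserved). Overall, the cross-section is a single solid region. Undo the 45° rotation: the query point maps to (11.384, 11.102) in the un-rotated model frame. The nearest boundary edge runs (28.00, 11.50)→(0.00, 11.50); distance from the point to it = 0.40 mm. The point is inside the cross-section, 0.40 mm from the nearest boundary — within the 0.8 mm shell band (2 × 0.4).

shell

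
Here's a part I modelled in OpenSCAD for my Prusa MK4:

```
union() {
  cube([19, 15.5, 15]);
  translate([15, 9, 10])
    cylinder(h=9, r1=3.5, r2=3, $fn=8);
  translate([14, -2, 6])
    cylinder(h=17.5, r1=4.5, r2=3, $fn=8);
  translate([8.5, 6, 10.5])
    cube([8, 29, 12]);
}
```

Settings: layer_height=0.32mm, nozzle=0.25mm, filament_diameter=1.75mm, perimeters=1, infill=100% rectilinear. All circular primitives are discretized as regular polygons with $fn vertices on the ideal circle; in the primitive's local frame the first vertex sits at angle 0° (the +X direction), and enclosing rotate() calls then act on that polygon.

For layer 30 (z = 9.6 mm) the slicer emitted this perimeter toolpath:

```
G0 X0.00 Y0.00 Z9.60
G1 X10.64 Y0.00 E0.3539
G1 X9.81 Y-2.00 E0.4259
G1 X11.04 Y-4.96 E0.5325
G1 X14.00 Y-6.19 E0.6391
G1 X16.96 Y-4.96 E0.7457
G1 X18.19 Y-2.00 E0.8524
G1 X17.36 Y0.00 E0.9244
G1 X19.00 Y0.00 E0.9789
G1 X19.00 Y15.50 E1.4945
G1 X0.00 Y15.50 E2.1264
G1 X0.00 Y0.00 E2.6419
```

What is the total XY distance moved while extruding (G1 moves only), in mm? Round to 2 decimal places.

Sum the Euclidean lengths of each G1 segment: total = 79.43 mm.

79.43 mm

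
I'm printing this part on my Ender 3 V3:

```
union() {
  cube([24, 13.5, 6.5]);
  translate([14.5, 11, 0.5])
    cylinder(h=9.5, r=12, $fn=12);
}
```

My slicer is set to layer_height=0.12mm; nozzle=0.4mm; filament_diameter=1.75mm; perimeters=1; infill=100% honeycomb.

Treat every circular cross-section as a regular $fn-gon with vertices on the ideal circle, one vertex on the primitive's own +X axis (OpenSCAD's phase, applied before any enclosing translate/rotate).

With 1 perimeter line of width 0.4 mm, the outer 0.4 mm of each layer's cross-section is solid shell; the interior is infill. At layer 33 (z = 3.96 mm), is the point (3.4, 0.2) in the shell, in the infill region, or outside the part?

shell

At z = 3.96 mm: the 24×13.5 cube contributes its full rectangle; the r=12 cylinder at (14.5, 11) gives a regular 12-gon of circumradius 12 (constant along its height); Taking the union: the regions partially overlap (shared area 254.61 mm²), so overlapping operands fuse into one piece — 1 connected region. Overall, the cross-section is a single solid region. The nearest boundary edge runs (10.77, 0.00)→(0.00, 0.00); distance from the point to it = 0.20 mm. The point is inside the cross-section, 0.20 mm from the nearest boundary — within the 0.4 mm shell band (1 × 0.4).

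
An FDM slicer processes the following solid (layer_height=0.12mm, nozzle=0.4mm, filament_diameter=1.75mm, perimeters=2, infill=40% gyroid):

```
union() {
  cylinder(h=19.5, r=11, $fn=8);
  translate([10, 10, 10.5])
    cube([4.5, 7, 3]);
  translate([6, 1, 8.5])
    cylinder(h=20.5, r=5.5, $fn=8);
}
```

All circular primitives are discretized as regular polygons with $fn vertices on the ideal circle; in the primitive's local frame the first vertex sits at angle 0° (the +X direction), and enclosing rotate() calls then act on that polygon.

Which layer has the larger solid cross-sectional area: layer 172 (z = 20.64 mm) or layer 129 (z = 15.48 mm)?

Layer 172 (z = 20.64): the cylinder does not reach this height (z outside [0, 19.5]); the cube at (10, 10) is not intersected at this z (z outside [10.5, 13.5]); the r=5.5 cylinder at (6, 1) gives a regular 8-gon of circumradius 5.5 (constant along its height) (area = (8/2)·5.500²·sin(360°/8) = 85.56 mm²); Taking the union: only the r=5.5 cylinder at (6, 1) is present, so the union is just that shape — area = 85.56 mm². So its area = 85.56 mm². Layer 129 (z = 15.48): the r=11 cylinder contributes a regular 8-gon of circumradius 11 (area = (8/2)·11.000²·sin(360°/8) = 342.24 mm²); the cube at (10, 10) is absent (z outside [10.5, 13.5]); the r=5.5 cylinder at (6, 1) gives a regular 8-gon of circumradius 5.5 (constant along its height) (area = (8/2)·5.500²·sin(360°/8) = 85.56 mm²); Merging all regions: the regions partially overlap — summed areas 427.80 mm² minus the doubly-counted overlap 81.05 mm² gives 346.75 mm² — area = 346.75 mm². So its area = 346.75 mm². Layer 129 is larger (346.75 vs 85.56 mm²).

layer 129 (z = 15.48 mm)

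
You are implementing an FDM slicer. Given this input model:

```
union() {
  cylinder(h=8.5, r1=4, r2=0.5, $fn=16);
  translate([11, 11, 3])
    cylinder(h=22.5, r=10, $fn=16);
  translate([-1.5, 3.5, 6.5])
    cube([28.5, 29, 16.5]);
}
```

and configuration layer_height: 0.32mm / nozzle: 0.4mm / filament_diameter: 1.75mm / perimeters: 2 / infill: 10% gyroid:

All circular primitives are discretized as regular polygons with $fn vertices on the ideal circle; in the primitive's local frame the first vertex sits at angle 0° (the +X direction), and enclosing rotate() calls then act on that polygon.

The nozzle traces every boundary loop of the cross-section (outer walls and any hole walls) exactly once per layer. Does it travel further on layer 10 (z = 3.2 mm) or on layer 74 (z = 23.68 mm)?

layer 10 (z = 3.2 mm)

Layer 10 (z = 3.2): the cone: at t=0.376 of its height the radius interpolates to r₁+(r₂−r₁)t = 2.682, giving a regular 16-gon of that circumradius (perimeter = 2·16·2.682·sin(180°/16) = 16.75 mm); the cylinder at (11, 11): section is a regular 16-gon, circumradius r=10 (perimeter = 2·16·10.000·sin(180°/16) = 62.43 mm); the cube at (-1.5, 3.5) is not intersected at this z (z outside [6.5, 23]); Combining (union): the 2 present regions are separate (no shared area or edge), so areas and boundary lengths simply add and each stays a separate island — boundary = 79.17 mm. So its perimeter = 79.17 mm. Layer 74 (z = 23.68): the cone is absent (z outside [0, 8.5]); the r=10 cylinder at (11, 11) contributes a regular 16-gon of circumradius 10 (perimeter = 2·16·10.000·sin(180°/16) = 62.43 mm); the cube at (-1.5, 3.5) is absent (z outside [6.5, 23]); Merging all regions: only the r=10 cylinder at (11, 11) is present, so the union is just that shape — boundary = 62.43 mm. So its perimeter = 62.43 mm. Layer 10 is larger (79.17 vs 62.43 mm).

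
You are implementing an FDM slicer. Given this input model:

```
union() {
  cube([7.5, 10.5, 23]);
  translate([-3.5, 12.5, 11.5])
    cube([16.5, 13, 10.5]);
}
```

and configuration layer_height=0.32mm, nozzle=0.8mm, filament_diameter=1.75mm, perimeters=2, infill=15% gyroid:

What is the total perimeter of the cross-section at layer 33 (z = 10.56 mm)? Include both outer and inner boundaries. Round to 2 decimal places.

At z = 10.56 mm: the cube (footprint 7.5×10.5) is included at this height (perimeter 36.00 mm); the cube at (-3.5, 12.5) is absent (z outside [11.5, 22]); Taking the union: only the 7.5×10.5 cube is present, so the union is just that shape — boundary = 36.00 mm. Overall, the cross-section is a single solid region. Total boundary length (outer) = 36.00 mm.

36.00 mm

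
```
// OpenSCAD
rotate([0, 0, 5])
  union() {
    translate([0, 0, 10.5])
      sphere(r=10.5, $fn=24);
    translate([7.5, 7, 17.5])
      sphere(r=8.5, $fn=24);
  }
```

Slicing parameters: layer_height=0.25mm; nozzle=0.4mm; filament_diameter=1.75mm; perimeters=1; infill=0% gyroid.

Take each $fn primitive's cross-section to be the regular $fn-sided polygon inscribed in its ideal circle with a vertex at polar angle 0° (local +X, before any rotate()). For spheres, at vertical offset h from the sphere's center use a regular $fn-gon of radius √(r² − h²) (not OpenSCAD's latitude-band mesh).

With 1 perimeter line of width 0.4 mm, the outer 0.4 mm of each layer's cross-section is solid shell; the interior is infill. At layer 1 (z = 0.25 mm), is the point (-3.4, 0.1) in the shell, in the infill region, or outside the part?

At z = 0.25 mm: the r=10.5 sphere slices to a regular 24-gon of circumradius 2.278 (√(r²−h²) with h=10.25 from center); the sphere at (7.5, 7) is not intersected at this z (|z−center|=17.250 > r=8.5); Taking the union: only the r=10.5 sphere is present, so the union is just that shape — 1 connected region; (whole slice rotated 5° about Z — lengths, areas and connectivity unchanged). Overall, the cross-section is a single solid region. Undo the 5° rotation: the query point maps to (-3.378, 0.396) in the un-rotated model frame. The nearest boundary edge runs (-2.20, 0.59)→(-2.28, 0.00); distance from the point to it = 1.14 mm. The point is not inside any of the regions above, so it lies outside the cross-section (1.14 mm from the nearest boundary).

outside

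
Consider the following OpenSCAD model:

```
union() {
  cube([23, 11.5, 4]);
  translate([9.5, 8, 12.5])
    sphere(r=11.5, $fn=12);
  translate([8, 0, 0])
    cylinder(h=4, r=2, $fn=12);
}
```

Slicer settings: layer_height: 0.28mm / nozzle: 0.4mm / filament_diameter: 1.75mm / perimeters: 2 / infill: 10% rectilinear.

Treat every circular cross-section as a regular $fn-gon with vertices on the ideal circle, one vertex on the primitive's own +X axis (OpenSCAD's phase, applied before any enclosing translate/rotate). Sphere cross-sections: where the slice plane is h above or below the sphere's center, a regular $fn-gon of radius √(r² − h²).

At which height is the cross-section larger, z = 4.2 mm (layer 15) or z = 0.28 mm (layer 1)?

layer 1 (z = 0.28 mm)

Layer 15 (z = 4.2): the cube is absent (z outside [0, 4]); the r=11.5 sphere at (9.5, 8) contributes a regular 12-gon of circumradius √(11.5²−8.3²) = 7.960 (area = (12/2)·7.960²·sin(360°/12) = 190.08 mm²); the cylinder at (8, 0) does not reach this height (z outside [0, 4]); Combining (union): only the r=11.5 sphere at (9.5, 8) is present, so the union is just that shape — area = 190.08 mm². So its area = 190.08 mm². Layer 1 (z = 0.28): the 23×11.5 cube contributes its full rectangle (area 264.50 mm²); the sphere at (9.5, 8) is absent (|z−center|=12.220 > r=11.5); the r=2 cylinder at (8, 0) contributes a regular 12-gon of circumradius 2 (area = (12/2)·2.000²·sin(360°/12) = 12.00 mm²); Merging all regions: the regions partially overlap — summed areas 276.50 mm² minus the doubly-counted overlap 6.00 mm² gives 270.50 mm² — area = 270.50 mm². So its area = 270.50 mm². Layer 1 is larger (270.50 vs 190.08 mm²).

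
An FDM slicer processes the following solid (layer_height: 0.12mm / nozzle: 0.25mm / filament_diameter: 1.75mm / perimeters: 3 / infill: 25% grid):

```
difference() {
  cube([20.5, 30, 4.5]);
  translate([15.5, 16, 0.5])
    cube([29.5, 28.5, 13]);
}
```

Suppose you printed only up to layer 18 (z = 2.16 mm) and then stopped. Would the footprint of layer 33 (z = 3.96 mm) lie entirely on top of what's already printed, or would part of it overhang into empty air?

entirely on top

Compare the two slices. At z = 2.16: the 20.5×30 cube contributes its full rectangle (area 615.00 mm²); the cube at (15.5, 16) (footprint 29.5×28.5) is included at this height (area 840.75 mm²); Subtracting the remaining from the first: starting from the 20.5×30 cube (615.00 mm²), the 29.5×28.5 cube at (15.5, 16) partially overlaps it — only the 70.00 mm² overlap (of its 840.75 mm²) is removed, clipping the outline — area = 545.00 mm². At z = 3.96: the 20.5×30 cube contributes its full rectangle (area 615.00 mm²); the cube at (15.5, 16) (footprint 29.5×28.5) is included at this height (area 840.75 mm²); Taking the first minus the rest: starting from the 20.5×30 cube (615.00 mm²), the 29.5×28.5 cube at (15.5, 16) partially overlaps it — only the 70.00 mm² overlap (of its 840.75 mm²) is removed, clipping the outline — area = 545.00 mm². Checking containment: the cross-section at z = 3.96 is a subset of the cross-section at z = 2.16.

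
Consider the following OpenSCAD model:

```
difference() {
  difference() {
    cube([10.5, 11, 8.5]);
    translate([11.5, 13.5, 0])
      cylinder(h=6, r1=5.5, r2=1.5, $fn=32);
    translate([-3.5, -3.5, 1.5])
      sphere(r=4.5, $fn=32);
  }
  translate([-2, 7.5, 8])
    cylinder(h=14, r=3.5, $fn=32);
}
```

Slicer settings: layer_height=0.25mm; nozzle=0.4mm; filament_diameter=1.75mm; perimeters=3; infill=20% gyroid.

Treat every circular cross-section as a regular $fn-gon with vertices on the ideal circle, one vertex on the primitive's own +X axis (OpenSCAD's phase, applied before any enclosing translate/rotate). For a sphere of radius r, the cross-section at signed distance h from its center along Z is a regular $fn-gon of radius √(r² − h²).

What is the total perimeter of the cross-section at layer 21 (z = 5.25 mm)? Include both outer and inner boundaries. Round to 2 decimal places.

At z = 5.25 mm: the 10.5×11 cube contributes its full rectangle (perimeter 43.00 mm); the cone at (11.5, 13.5): at t=0.875 of its height the radius interpolates to r₁+(r₂−r₁)t = 2.000, giving a regular 32-gon of that circumradius (perimeter = 2·32·2.000·sin(180°/32) = 12.55 mm); the r=4.5 sphere at (-3.5, -3.5) slices to a regular 32-gon of circumradius 2.487 (√(r²−h²) with h=3.75 from center) (perimeter = 2·32·2.487·sin(180°/32) = 15.60 mm); Taking the first minus the rest: starting from the 10.5×11 cube, the cone at (11.5, 13.5) misses the remaining region (no effect); the r=4.5 sphere at (-3.5, -3.5) misses the remaining region (no effect) — boundary = 43.00 mm; the cylinder at (-2, 7.5) is not intersected at this z (z outside [8, 22]); After the difference (first − rest): none of the subtracted shapes is present at this height, so the result so far is unchanged — boundary = 43.00 mm. Overall, the cross-section is a single solid region. Total boundary length (outer) = 43.00 mm.

43.00 mm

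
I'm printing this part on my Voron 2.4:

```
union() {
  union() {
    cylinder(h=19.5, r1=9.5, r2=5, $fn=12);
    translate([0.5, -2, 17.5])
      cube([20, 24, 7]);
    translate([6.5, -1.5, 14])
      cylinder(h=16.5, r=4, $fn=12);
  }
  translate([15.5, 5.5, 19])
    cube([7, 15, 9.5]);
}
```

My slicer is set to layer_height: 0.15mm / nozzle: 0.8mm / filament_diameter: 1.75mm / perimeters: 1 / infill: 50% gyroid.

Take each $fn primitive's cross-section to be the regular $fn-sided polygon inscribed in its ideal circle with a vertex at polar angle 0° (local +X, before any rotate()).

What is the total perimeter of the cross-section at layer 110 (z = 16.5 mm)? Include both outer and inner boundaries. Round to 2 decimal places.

45.52 mm

At z = 16.5 mm: the cone: at t=0.846 of its height the radius interpolates to r₁+(r₂−r₁)t = 5.692, giving a regular 12-gon of that circumradius (perimeter = 2·12·5.692·sin(180°/12) = 35.36 mm); the cube at (0.5, -2) does not reach this height (z outside [17.5, 24.5]); the cylinder at (6.5, -1.5): section is a regular 12-gon, circumradius r=4 (perimeter = 2·12·4.000·sin(180°/12) = 24.85 mm); Merging all regions: the regions partially overlap (shared area 12.64 mm²), so the edge portions inside another operand are dropped and the merged outline is re-measured after clipping — boundary = 45.52 mm; the cube at (15.5, 5.5) is not intersected at this z (z outside [19, 28.5]); Combining (union): only the result so far is present, so the union is just that shape — boundary = 45.52 mm. Overall, the cross-section is a single solid region. Total boundary length (outer) = 45.52 mm.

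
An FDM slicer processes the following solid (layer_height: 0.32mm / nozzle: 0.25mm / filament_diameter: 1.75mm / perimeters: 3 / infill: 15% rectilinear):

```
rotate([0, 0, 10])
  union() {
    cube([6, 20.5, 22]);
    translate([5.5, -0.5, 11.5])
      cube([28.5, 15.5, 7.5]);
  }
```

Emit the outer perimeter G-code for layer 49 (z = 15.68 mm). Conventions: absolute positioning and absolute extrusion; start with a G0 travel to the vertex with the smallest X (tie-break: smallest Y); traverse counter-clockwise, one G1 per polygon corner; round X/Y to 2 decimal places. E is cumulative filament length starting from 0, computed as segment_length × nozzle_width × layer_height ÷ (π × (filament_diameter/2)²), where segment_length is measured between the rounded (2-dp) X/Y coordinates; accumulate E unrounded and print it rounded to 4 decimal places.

G0 X-3.56 Y20.19 Z15.68
G1 X0.00 Y0.00 E0.6819
G1 X5.42 Y0.96 E0.8650
G1 X5.50 Y0.46 E0.8818
G1 X33.57 Y5.41 E1.8298
G1 X30.88 Y20.68 E2.3455
G1 X3.30 Y15.81 E3.2770
G1 X2.35 Y21.23 E3.4600
G1 X-3.56 Y20.19 E3.6596

At z = 15.68 mm: the 6×20.5 cube contributes its full rectangle; the 28.5×15.5 cube at (5.5, -0.5) contributes its full rectangle; Taking the union: the regions partially overlap (shared area 7.50 mm²), so overlapping operands fuse into one piece — 1 connected region; (whole slice rotated 10° about Z — lengths, areas and connectivity unchanged). The outline is a single polygon with 8 vertices. Extrusion per mm of travel: 0.25 × 0.32 / (π × 0.875²) = 0.033260. Accumulating E over each segment gives final E = 3.6596.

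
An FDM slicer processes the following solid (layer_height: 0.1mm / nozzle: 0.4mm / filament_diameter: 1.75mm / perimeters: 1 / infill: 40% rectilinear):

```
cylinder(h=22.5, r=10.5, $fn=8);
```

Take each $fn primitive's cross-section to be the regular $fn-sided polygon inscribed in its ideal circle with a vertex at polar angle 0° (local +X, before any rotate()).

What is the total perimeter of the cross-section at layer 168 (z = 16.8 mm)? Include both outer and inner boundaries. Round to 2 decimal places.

At z = 16.8 mm: the r=10.5 cylinder gives a regular 8-gon of circumradius 10.5 (constant along its height) (perimeter = 2·8·10.500·sin(180°/8) = 64.29 mm). Overall, the cross-section is a single solid region. Total boundary length (outer) = 64.29 mm.

64.29 mm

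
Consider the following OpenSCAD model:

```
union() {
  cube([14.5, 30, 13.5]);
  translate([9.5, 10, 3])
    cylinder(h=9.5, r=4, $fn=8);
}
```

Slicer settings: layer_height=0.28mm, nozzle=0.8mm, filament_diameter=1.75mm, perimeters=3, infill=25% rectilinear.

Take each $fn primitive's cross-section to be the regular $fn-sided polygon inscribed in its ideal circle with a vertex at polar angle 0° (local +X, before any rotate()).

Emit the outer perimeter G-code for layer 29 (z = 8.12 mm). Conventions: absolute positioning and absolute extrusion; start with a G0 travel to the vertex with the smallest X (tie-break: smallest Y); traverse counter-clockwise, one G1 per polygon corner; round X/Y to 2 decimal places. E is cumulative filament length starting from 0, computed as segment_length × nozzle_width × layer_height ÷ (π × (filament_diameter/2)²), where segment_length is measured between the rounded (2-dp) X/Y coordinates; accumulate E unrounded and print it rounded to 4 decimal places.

G0 X0.00 Y0.00 Z8.12
G1 X14.50 Y0.00 E1.3504
G1 X14.50 Y30.00 E4.1442
G1 X0.00 Y30.00 E5.4946
G1 X0.00 Y0.00 E8.2884

At z = 8.12 mm: the cube (footprint 14.5×30) is included at this height; the cylinder at (9.5, 10): section is a regular 8-gon, circumradius r=4; Taking the union: the r=4 cylinder at (9.5, 10) lies entirely inside the 14.5×30 cube, so the union is just the 14.5×30 cube — 1 connected region. The outline is a single polygon with 4 vertices. Extrusion per mm of travel: 0.8 × 0.28 / (π × 0.875²) = 0.093128. Accumulating E over each segment gives final E = 8.2884.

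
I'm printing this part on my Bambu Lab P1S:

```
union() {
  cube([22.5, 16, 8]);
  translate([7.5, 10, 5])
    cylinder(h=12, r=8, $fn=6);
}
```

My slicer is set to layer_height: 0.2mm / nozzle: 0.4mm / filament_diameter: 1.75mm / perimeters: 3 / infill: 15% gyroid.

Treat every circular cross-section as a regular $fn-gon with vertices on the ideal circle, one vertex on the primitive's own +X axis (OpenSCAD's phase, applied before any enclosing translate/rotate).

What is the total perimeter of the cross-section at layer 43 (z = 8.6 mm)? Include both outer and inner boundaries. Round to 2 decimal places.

48.00 mm

At z = 8.6 mm: the cube is absent (z outside [0, 8]); the cylinder at (7.5, 10): section is a regular 6-gon, circumradius r=8 (perimeter = 2·6·8.000·sin(180°/6) = 48.00 mm); Taking the union: only the r=8 cylinder at (7.5, 10) is present, so the union is just that shape — boundary = 48.00 mm. Overall, the cross-section is a single solid region. Total boundary length (outer) = 48.00 mm.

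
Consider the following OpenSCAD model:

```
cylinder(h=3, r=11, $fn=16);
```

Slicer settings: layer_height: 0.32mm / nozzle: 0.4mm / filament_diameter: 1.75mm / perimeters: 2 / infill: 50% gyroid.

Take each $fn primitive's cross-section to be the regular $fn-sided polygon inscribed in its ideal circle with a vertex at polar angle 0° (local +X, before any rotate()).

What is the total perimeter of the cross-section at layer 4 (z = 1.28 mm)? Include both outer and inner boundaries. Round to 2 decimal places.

68.67 mm

At z = 1.28 mm: the cylinder: section is a regular 16-gon, circumradius r=11 (perimeter = 2·16·11.000·sin(180°/16) = 68.67 mm). Overall, the cross-section is a single solid region. Total boundary length (outer) = 68.67 mm.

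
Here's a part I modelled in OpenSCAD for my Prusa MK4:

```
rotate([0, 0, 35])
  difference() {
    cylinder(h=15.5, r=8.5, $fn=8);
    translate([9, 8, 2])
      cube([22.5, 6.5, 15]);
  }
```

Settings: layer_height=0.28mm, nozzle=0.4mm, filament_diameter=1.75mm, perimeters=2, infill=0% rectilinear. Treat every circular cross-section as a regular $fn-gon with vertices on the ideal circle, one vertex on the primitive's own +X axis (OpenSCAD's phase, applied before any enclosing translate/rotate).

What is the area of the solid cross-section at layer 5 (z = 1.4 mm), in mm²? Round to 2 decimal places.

204.35 mm²

At z = 1.4 mm: the cylinder: section is a regular 8-gon, circumradius r=8.5 (area = (8/2)·8.500²·sin(360°/8) = 204.35 mm²); the cube at (9, 8) does not reach this height (z outside [2, 17]); Taking the first minus the rest: none of the subtracted shapes is present at this height, so the r=8.5 cylinder is unchanged — area = 204.35 mm²; (whole slice rotated 35° about Z — lengths, areas and connectivity unchanged). Overall, the cross-section is a single solid region. Net area = 204.35 mm².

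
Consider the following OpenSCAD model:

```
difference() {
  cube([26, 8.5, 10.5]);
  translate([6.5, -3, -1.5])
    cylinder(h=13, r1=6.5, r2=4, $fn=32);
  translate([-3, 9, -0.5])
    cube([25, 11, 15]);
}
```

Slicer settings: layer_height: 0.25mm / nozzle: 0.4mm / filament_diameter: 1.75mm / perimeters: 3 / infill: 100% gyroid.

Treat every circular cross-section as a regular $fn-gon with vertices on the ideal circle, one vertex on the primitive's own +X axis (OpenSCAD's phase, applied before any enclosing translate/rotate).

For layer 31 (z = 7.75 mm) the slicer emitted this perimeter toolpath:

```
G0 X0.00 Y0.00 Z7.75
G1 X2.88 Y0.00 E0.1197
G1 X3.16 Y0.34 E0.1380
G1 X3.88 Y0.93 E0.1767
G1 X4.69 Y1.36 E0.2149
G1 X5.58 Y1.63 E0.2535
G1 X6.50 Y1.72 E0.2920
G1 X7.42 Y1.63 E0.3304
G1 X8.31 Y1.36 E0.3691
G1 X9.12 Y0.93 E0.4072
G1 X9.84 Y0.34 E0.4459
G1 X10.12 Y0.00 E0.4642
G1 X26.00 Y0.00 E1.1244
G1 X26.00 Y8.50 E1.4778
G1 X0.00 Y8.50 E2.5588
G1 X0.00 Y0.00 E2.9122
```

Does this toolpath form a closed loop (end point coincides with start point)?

yes

Start point (G0): (0.00, 0.00). End point (last G1): the path returns to the start — closed.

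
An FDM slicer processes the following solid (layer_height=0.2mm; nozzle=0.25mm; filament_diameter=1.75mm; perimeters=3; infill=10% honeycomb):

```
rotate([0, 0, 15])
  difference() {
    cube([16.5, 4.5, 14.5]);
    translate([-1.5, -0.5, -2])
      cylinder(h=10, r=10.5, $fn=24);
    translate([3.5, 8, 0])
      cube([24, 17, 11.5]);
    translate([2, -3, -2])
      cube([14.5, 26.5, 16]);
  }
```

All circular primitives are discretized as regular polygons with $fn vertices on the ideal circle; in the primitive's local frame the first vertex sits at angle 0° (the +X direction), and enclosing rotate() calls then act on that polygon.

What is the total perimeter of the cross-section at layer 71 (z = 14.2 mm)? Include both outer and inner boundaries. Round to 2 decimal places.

At z = 14.2 mm: the cube is present — its section is the full 16.5×4.5 rectangle (perimeter 42.00 mm); the cylinder at (-1.5, -0.5) is not intersected at this z (z outside [-2, 8]); the cube at (3.5, 8) is absent (z outside [0, 11.5]); the cube at (2, -3) is absent (z outside [-2, 14]); Subtracting the remaining from the first: none of the subtracted shapes is present at this height, so the 16.5×4.5 cube is unchanged — boundary = 42.00 mm; (rotated 15° about Z; rotation is an isometry so areas/perimeters/island counts are preserved). Overall, the cross-section is a single solid region. Total boundary length (outer) = 42.00 mm.

42.00 mm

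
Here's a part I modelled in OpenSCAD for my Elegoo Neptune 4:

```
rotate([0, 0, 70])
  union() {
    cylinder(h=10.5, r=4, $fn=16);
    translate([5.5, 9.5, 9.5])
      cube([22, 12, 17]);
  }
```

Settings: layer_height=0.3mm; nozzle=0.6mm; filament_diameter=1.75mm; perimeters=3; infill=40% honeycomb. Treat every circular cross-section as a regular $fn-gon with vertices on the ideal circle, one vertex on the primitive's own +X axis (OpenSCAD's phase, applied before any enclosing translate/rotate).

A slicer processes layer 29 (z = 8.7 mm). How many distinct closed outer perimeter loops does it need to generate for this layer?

1

At z = 8.7 mm: the cylinder: section is a regular 16-gon, circumradius r=4; the cube at (5.5, 9.5) does not reach this height (z outside [9.5, 26.5]); Taking the union: only the r=4 cylinder is present, so the union is just that shape — 1 connected region; (whole slice rotated 70° about Z — lengths, areas and connectivity unchanged). The result has 1 disconnected region.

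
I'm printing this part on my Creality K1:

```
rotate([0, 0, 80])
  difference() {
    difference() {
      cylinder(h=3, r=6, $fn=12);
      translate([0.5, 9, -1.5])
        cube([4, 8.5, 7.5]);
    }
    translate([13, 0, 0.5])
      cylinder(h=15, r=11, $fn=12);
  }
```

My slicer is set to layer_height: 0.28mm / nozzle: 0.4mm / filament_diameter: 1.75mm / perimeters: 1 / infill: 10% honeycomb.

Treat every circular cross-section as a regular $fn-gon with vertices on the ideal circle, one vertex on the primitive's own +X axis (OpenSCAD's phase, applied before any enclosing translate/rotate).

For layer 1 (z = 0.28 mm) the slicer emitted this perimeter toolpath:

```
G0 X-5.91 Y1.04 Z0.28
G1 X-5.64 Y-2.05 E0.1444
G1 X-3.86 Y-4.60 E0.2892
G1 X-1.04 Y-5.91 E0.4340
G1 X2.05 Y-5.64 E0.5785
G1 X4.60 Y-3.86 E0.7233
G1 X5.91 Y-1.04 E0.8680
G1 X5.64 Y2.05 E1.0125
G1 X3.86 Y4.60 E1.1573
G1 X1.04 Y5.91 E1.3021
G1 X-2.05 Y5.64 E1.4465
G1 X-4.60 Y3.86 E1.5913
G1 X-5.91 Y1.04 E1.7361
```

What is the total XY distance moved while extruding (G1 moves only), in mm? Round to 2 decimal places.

Sum the Euclidean lengths of each G1 segment: total = 37.28 mm.

37.28 mm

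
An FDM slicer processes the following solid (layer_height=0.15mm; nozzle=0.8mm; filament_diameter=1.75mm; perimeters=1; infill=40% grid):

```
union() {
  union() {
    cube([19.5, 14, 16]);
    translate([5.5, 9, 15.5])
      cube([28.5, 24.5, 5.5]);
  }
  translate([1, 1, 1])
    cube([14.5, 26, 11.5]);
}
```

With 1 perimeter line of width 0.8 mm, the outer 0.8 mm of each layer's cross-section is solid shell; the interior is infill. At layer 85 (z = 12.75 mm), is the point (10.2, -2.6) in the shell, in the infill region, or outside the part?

At z = 12.75 mm: the cube (footprint 19.5×14) is included at this height; the cube at (5.5, 9) is absent (z outside [15.5, 21]); Taking the union: only the 19.5×14 cube is present, so the union is just that shape — 1 connected region; the cube at (1, 1) is absent (z outside [1, 12.5]); Merging all regions: only the result so far is present, so the union is just that shape — 1 connected region. Overall, the cross-section is a single solid region. The nearest boundary edge runs (0.00, 0.00)→(19.50, 0.00); distance from the point to it = 2.60 mm. The point is not inside any of the regions above, so it lies outside the cross-section (2.60 mm from the nearest boundary).

outside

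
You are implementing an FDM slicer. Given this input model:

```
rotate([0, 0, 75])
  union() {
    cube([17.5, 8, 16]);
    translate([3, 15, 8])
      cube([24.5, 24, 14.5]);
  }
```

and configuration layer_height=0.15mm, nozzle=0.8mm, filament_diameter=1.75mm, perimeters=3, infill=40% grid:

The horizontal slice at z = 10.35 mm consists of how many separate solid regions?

2

At z = 10.35 mm: the cube (footprint 17.5×8) is included at this height; the cube at (3, 15) (footprint 24.5×24) is included at this height; Combining (union): the 2 present regions are separate (no shared area or edge), so areas and boundary lengths simply add and each stays a separate island — 2 connected regions; (whole slice rotated 75° about Z — lengths, areas and connectivity unchanged). The result has 2 disconnected regions.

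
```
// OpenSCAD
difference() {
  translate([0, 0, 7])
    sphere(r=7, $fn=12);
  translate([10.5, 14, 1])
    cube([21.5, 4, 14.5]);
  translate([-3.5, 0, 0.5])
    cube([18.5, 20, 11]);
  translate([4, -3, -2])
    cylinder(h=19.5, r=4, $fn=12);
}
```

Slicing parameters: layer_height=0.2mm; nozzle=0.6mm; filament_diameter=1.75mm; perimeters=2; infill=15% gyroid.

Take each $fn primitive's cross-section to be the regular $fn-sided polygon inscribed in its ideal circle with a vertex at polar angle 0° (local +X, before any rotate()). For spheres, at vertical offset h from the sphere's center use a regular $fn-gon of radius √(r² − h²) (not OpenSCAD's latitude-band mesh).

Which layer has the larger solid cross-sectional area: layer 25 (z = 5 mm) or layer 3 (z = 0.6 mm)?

layer 25 (z = 5 mm)

Layer 25 (z = 5): the r=7 sphere contributes a regular 12-gon of circumradius √(7²−2²) = 6.708 (area = (12/2)·6.708²·sin(360°/12) = 135.00 mm²); the 21.5×4 cube at (10.5, 14) contributes its full rectangle (area 86.00 mm²); the 18.5×20 cube at (-3.5, 0) contributes its full rectangle (area 370.00 mm²); the cylinder at (4, -3): section is a regular 12-gon, circumradius r=4 (area = (12/2)·4.000²·sin(360°/12) = 48.00 mm²); After the difference (first − rest): starting from the r=7 sphere (135.00 mm²), the 21.5×4 cube at (10.5, 14) misses the remaining region (no effect); the 18.5×20 cube at (-3.5, 0) partially overlaps it — only the 55.58 mm² overlap (of its 370.00 mm²) is removed, clipping the outline; the r=4 cylinder at (4, -3) partially overlaps it — only the 29.78 mm² overlap (of its 48.00 mm²) is removed, clipping the outline — area = 49.64 mm². So its area = 49.64 mm². Layer 3 (z = 0.6): the r=7 sphere slices to a regular 12-gon of circumradius 2.835 (√(r²−h²) with h=6.4 from center) (area = (12/2)·2.835²·sin(360°/12) = 24.12 mm²); the cube at (10.5, 14) is not intersected at this z (z outside [1, 15.5]); the 18.5×20 cube at (-3.5, 0) contributes its full rectangle (area 370.00 mm²); the r=4 cylinder at (4, -3) contributes a regular 12-gon of circumradius 4 (area = (12/2)·4.000²·sin(360°/12) = 48.00 mm²); Subtracting the remaining from the first: starting from the r=7 sphere (24.12 mm²), the 18.5×20 cube at (-3.5, 0) partially overlaps it — only the 12.06 mm² overlap (of its 370.00 mm²) is removed, clipping the outline; the r=4 cylinder at (4, -3) partially overlaps it — only the 4.46 mm² overlap (of its 48.00 mm²) is removed, clipping the outline — area = 7.60 mm². So its area = 7.60 mm². Layer 25 is larger (49.64 vs 7.60 mm²).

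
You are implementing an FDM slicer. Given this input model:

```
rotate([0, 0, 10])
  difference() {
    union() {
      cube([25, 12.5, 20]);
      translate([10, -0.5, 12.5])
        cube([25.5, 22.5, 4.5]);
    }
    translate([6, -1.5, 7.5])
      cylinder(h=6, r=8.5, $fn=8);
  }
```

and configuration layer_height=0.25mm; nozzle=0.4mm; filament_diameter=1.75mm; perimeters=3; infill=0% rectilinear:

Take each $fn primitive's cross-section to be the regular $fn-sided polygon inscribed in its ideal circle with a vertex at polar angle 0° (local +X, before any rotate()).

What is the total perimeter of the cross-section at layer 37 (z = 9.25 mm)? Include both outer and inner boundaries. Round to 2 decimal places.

At z = 9.25 mm: the cube (footprint 25×12.5) is included at this height (perimeter 75.00 mm); the cube at (10, -0.5) is not intersected at this z (z outside [12.5, 17]); Combining (union): only the 25×12.5 cube is present, so the union is just that shape — boundary = 75.00 mm; the r=8.5 cylinder at (6, -1.5) contributes a regular 8-gon of circumradius 8.5 (perimeter = 2·8·8.500·sin(180°/8) = 52.04 mm); After the difference (first − rest): starting from the result so far, the r=8.5 cylinder at (6, -1.5) partially overlaps it — only the 73.35 mm² overlap (of its 204.35 mm²) is removed, clipping the outline — boundary = 74.49 mm; (rotated 10° about Z; rotation is an isometry so areas/perimeters/island counts are preserved). Overall, the cross-section is a single solid region. Total boundary length (outer) = 74.49 mm.

74.49 mm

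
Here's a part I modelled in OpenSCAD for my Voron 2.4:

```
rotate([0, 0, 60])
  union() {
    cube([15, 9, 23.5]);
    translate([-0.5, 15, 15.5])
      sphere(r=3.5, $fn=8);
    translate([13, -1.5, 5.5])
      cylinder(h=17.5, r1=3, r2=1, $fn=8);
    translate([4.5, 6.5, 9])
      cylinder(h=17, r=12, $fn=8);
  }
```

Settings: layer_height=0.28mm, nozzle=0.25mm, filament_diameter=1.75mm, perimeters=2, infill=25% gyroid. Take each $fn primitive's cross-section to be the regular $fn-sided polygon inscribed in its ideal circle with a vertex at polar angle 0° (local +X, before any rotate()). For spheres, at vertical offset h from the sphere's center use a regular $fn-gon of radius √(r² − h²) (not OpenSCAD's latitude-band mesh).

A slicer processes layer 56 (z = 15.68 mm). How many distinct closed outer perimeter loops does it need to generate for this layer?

At z = 15.68 mm: the 15×9 cube contributes its full rectangle; the r=3.5 sphere at (-0.5, 15) slices to a regular 8-gon of circumradius 3.495 (√(r²−h²) with h=0.18 from center); the cone at (13, -1.5) (r1=3→r2=1) has section circumradius 1.837 here — a regular 8-gon; the r=12 cylinder at (4.5, 6.5) contributes a regular 8-gon of circumradius 12; Merging all regions: the regions partially overlap (shared area 163.70 mm²), so overlapping operands fuse into one piece — 1 connected region; (rotated 60° about Z; rotation is an isometry so areas/perimeters/island counts are preserved). The result has 1 disconnected region.

1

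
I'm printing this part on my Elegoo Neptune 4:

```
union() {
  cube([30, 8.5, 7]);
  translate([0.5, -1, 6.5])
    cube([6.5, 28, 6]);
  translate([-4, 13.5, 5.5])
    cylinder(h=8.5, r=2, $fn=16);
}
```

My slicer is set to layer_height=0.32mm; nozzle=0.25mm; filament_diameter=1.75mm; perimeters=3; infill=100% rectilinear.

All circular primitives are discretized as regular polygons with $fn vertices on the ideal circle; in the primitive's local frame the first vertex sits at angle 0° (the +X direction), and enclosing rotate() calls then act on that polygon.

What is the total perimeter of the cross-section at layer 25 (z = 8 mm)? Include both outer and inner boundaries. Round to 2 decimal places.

At z = 8 mm: the cube is absent (z outside [0, 7]); the cube at (0.5, -1) is present — its section is the full 6.5×28 rectangle (perimeter 69.00 mm); the cylinder at (-4, 13.5): section is a regular 16-gon, circumradius r=2 (perimeter = 2·16·2.000·sin(180°/16) = 12.49 mm); Merging all regions: the 2 present regions are separate (no shared area or edge), so areas and boundary lengths simply add and each stays a separate island — boundary = 81.49 mm. Overall, the cross-section has 2 separate islands. Total boundary length (outer) = 81.49 mm.

81.49 mm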